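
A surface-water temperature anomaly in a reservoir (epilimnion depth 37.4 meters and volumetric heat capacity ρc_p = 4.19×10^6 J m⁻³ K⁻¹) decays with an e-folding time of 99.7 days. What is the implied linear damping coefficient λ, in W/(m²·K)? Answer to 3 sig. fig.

Areal heat capacity C = ρc_p × D = 4.19×10^6 × 37.4 = 1.57×10^8 J/(m²·K).
τ = 99.7 days = 8.61×10^6 s.
λ = C / τ = 1.57×10^8 / 8.61×10^6 = 18.2 W/(m²·K).

18.2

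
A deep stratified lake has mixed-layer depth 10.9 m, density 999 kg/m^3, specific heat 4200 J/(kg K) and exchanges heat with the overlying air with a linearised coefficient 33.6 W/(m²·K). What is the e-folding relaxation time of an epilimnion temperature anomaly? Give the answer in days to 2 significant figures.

16 days

Areal heat capacity C = ρ c_p D = 999 × 4200 × 10.9 = 4.57×10^7 J/(m^2 K).
Relaxation time τ = C / λ = 4.57×10^7 / 33.6 = 1.36×10^6 s.
In days: 1.36×10^6 s / (86400 s/day) = 15.8 days.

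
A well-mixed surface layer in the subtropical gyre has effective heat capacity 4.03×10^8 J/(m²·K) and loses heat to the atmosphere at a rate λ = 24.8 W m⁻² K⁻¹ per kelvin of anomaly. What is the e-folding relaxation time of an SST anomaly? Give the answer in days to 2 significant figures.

Areal heat capacity C = 4.03×10^8 J/(m²·K) (given).
Relaxation time τ = C / λ = 4.03×10^8 / 24.8 = 1.62×10^7 s.
In days: 1.62×10^7 s / (86400 s/day) = 188 days.

190 days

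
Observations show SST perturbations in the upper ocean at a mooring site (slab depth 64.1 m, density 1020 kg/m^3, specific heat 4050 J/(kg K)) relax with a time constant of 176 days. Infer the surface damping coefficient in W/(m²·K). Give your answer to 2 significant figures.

Areal heat capacity C = ρ c_p D = 1020 × 4050 × 64.1 = 2.65×10^8 J/(m^2 K).
τ = 176 days = 1.52×10^7 s.
λ = C / τ = 2.65×10^8 / 1.52×10^7 = 17.4 W/(m²·K).

17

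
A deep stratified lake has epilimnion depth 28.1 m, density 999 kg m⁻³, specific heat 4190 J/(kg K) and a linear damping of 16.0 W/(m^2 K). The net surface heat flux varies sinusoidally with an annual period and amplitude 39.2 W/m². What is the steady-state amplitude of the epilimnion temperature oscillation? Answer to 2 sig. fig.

1.4 K

Areal heat capacity C = ρ c_p D = 999 × 4190 × 28.1 = 1.18×10^8 J/(m^2 K).
Angular frequency ω = 2π / T = 2π / 3.15×10^7 s = 1.99×10^-7 s⁻¹.
√((Cω)² + λ²) = √((23.4)² + 16.0²) = 28.4 W/(m²·K).
Amplitude A = F₀ / √((Cω)²+λ²) = 39.2 / 28.4 = 1.38 K.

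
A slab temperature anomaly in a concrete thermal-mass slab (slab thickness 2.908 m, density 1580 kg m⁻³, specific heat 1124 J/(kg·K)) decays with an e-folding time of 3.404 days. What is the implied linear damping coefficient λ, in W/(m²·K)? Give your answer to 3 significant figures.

Areal heat capacity C = ρ c_p D = 1580 × 1124 × 2.908 = 5.16×10^6 J m⁻² K⁻¹.
τ = 3.404 days = 2.94×10^5 s.
λ = C / τ = 5.16×10^6 / 2.94×10^5 = 17.6 W/(m²·K).

17.6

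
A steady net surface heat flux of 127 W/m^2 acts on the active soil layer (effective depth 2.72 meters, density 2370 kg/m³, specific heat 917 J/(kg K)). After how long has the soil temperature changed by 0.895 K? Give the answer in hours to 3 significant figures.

Areal heat capacity C = ρ c_p D = 2370 × 917 × 2.72 = 5.91×10^6 J/(m^2 K).
Time required: Δt = C ΔT / F = 5.91×10^6 × 0.895 / 127 = 41700 s.
In hours: 41700 s / (3600 s/hour) = 11.6 hours.

11.6 hours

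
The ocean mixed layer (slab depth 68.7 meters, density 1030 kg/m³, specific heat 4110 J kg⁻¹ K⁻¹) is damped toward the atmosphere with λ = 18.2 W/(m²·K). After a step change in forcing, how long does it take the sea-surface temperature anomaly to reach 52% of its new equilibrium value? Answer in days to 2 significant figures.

Areal heat capacity C = ρ c_p D = 1030 × 4110 × 68.7 = 2.91×10^8 J/(m^2 K).
τ = C / λ = 2.91×10^8 / 18.2 = 1.60×10^7 s.
Fraction reached: 1 − e^(−t/τ) = 0.52 ⇒ t = −τ ln(1 − 0.52) = τ × 0.734.
t = 1.17×10^7 s = 136 days.

140 days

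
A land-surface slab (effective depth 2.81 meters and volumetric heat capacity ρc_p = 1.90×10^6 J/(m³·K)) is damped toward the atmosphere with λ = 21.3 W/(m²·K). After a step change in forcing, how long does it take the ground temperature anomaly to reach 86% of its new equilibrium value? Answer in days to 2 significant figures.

Areal heat capacity C = ρc_p × D = 1.90×10^6 × 2.81 = 5.34×10^6 J/(m²·K).
τ = C / λ = 5.34×10^6 / 21.3 = 2.51×10^5 s.
Fraction reached: 1 − e^(−t/τ) = 0.86 ⇒ t = −τ ln(1 − 0.86) = τ × 1.97.
t = 4.93×10^5 s = 5.70 days.

5.7 days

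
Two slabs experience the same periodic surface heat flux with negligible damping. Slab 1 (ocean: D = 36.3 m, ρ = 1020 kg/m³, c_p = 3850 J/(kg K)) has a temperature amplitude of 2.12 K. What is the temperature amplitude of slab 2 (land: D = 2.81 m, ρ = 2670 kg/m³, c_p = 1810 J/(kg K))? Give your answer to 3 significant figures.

22.3 K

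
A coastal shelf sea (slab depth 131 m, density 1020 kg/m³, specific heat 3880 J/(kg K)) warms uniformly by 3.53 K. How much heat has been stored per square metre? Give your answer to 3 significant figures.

Areal heat capacity C = ρ c_p D = 1020 × 3880 × 131 = 5.18×10^8 J m⁻² K⁻¹.
ΔQ = C ΔT = 5.18×10^8 × 3.53 = 1.83×10^9 J/m².

1.83×10^9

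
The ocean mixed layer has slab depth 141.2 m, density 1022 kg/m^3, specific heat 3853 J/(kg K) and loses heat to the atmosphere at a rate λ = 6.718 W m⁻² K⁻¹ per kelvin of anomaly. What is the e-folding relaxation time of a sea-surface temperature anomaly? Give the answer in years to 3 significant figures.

Areal heat capacity C = ρ c_p D = 1022 × 3853 × 141.2 = 5.56×10^8 J/(m^2 K).
Relaxation time τ = C / λ = 5.56×10^8 / 6.718 = 8.28×10^7 s.
In years: 8.28×10^7 s / (3.156×10^7 s/year) = 2.62 years.

2.62 years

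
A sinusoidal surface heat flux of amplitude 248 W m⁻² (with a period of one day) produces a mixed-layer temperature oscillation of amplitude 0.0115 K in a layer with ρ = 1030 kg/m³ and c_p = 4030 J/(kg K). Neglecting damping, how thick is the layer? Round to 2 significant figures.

71 m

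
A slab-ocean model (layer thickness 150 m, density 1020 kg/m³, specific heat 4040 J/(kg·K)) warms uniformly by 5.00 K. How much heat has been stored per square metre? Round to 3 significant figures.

3.09×10^9

Areal heat capacity C = ρ c_p D = 1020 × 4040 × 150 = 6.18×10^8 J/(m²·K).
ΔQ = C ΔT = 6.18×10^8 × 5.00 = 3.09×10^9 J/m².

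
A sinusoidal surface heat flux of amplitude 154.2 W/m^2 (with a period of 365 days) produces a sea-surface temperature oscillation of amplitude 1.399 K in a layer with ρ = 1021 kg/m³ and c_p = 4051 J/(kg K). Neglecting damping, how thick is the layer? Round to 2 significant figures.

ω = 2π / 3.15×10^7 s = 1.99×10^-7 s⁻¹.
Required C = F₀ / (A ω) = 154.2 / (1.399 × 1.99×10^-7) = 5.53×10^8 J/(m²·K).
D = C / (ρ c_p) = 5.53×10^8 / (1021 × 4051) = 134 m.

130 m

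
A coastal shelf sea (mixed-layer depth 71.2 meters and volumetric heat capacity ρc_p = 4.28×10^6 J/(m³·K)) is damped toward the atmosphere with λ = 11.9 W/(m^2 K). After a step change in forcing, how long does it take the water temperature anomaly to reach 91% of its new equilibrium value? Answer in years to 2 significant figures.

2.0 years

Areal heat capacity C = ρc_p × D = 4.28×10^6 × 71.2 = 3.05×10^8 J/(m²·K).
τ = C / λ = 3.05×10^8 / 11.9 = 2.56×10^7 s.
Fraction reached: 1 − e^(−t/τ) = 0.91 ⇒ t = −τ ln(1 − 0.91) = τ × 2.41.
t = 6.17×10^7 s = 1.95 years.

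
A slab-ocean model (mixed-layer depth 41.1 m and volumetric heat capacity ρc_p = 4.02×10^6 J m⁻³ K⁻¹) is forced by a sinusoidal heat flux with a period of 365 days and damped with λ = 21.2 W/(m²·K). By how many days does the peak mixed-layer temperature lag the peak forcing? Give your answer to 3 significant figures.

Areal heat capacity C = ρc_p × D = 4.02×10^6 × 41.1 = 1.65×10^8 J/(m^2 K).
ω = 2π / 3.15×10^7 s = 1.99×10^-7 s⁻¹.
Phase lag φ = arctan(Cω/λ) = arctan(32.9/21.2) = 0.999 rad.
Time lag = φ / ω = 0.999 / 1.99×10^-7 = 5.01×10^6 s = 58.0 days.

58.0 days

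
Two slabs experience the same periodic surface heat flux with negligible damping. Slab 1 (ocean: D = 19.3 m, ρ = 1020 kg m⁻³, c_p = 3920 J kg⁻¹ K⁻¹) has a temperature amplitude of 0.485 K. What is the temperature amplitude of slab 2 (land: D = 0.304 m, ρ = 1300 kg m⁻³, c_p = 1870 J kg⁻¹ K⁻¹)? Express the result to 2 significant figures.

C_ocean = 7.72×10^7 J/(m²·K); C_land = 7.39×10^5 J/(m²·K).
A ∝ 1/C ⇒ A_land = A_ocean × C_ocean/C_land = 0.485 × 104 = 50.6 K.

51 K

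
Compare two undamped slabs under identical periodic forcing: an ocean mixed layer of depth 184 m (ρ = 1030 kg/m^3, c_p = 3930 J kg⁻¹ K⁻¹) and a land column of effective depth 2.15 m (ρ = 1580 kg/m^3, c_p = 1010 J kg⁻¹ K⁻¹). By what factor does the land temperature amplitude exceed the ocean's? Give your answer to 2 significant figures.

220

C_ocean = 1030 × 3930 × 184 = 7.45×10^8 J/(m²·K).
C_land = 1580 × 1010 × 2.15 = 3.43×10^6 J/(m²·K).
Undamped amplitude ∝ 1/C, so A_land/A_ocean = C_ocean/C_land = 217.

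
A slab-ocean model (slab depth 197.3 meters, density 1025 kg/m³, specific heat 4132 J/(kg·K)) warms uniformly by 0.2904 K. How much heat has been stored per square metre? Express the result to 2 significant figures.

2.4×10^8

Areal heat capacity C = ρ c_p D = 1025 × 4132 × 197.3 = 8.36×10^8 J m⁻² K⁻¹.
ΔQ = C ΔT = 8.36×10^8 × 0.2904 = 2.43×10^8 J/m².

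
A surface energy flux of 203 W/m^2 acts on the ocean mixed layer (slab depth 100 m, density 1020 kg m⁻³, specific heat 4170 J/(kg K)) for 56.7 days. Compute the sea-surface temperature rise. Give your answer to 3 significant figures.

2.34 K

Areal heat capacity C = ρ c_p D = 1020 × 4170 × 100 = 4.25×10^8 J/(m²·K).
Net heat input Q = F Δt = 203 × (56.7 days × 86400 s/day) = 9.94×10^8 J/m².
ΔT = Q / C = 9.94×10^8 / 4.25×10^8 = 2.34 K.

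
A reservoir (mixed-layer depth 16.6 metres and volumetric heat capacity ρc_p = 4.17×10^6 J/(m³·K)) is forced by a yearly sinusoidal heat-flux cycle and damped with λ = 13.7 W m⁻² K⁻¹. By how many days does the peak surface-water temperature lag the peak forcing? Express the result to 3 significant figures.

45.8 days

Areal heat capacity C = ρc_p × D = 4.17×10^6 × 16.6 = 6.92×10^7 J m⁻² K⁻¹.
ω = 2π / 3.15×10^7 s = 1.99×10^-7 s⁻¹.
Phase lag φ = arctan(Cω/λ) = arctan(13.8/13.7) = 0.789 rad.
Time lag = φ / ω = 0.789 / 1.99×10^-7 = 3.96×10^6 s = 45.8 days.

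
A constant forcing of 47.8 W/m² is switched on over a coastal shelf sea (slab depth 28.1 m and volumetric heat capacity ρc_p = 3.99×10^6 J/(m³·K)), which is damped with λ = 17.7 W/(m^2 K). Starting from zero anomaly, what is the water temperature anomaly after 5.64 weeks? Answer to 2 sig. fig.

1.1 K

Areal heat capacity C = ρc_p × D = 3.99×10^6 × 28.1 = 1.12×10^8 J m⁻² K⁻¹.
τ = C / λ = 1.12×10^8 / 17.7 = 6.33×10^6 s.
Equilibrium anomaly ΔT_eq = F / λ = 47.8 / 17.7 = 2.70 K.
t = 5.64 weeks = 3.41×10^6 s, so t/τ = 0.538.
ΔT(t) = ΔT_eq (1 − e^(−t/τ)) = 2.70 × (1 − e^−0.538) = 1.12 K.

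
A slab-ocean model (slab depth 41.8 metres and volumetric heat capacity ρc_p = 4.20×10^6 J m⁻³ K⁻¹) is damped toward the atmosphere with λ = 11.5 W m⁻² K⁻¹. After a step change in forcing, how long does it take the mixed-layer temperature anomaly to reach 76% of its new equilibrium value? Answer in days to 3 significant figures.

252 days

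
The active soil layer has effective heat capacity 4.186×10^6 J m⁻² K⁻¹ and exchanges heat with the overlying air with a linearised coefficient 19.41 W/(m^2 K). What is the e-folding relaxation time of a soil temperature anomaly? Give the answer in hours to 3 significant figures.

59.9 hours

Areal heat capacity C = 4.186×10^6 J m⁻² K⁻¹ (given).
Relaxation time τ = C / λ = 4.19×10^6 / 19.41 = 2.16×10^5 s.
In hours: 2.16×10^5 s / (3600 s/hour) = 59.9 hours.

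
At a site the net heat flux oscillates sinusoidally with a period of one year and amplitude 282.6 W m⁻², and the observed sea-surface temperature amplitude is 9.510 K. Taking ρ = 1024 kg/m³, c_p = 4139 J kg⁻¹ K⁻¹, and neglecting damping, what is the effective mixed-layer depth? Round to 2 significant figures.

35 m

ω = 2π / 3.15×10^7 s = 1.99×10^-7 s⁻¹.
Required C = F₀ / (A ω) = 282.6 / (9.510 × 1.99×10^-7) = 1.49×10^8 J/(m²·K).
D = C / (ρ c_p) = 1.49×10^8 / (1024 × 4139) = 35.2 m.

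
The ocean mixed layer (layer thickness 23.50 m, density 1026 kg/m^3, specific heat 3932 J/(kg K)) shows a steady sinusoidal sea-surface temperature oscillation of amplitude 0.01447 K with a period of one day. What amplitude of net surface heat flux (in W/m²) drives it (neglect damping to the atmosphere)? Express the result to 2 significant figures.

100

Areal heat capacity C = ρ c_p D = 1026 × 3932 × 23.50 = 9.48×10^7 J m⁻² K⁻¹.
ω = 2π / 86400 s = 7.27×10^-5 s⁻¹.
Cω = 9.48×10^7 × 7.27×10^-5 = 6890 W/(m²·K).
F₀ = A × Cω = 0.01447 × 6890 = 99.8 W/m².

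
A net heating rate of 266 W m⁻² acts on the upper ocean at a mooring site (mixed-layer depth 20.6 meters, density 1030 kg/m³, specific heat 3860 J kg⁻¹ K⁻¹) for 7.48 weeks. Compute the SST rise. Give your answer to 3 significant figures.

Areal heat capacity C = ρ c_p D = 1030 × 3860 × 20.6 = 8.19×10^7 J/(m^2 K).
Net heat input Q = F Δt = 266 × (7.48 weeks × 6.048×10^5 s/week) = 1.20×10^9 J/m².
ΔT = Q / C = 1.20×10^9 / 8.19×10^7 = 14.7 K.

14.7 K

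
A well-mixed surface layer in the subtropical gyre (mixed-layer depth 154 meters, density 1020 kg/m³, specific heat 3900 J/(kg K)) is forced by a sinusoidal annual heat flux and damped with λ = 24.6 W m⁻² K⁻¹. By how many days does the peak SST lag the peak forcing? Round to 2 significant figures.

80 days

Areal heat capacity C = ρ c_p D = 1020 × 3900 × 154 = 6.13×10^8 J/(m²·K).
ω = 2π / 3.15×10^7 s = 1.99×10^-7 s⁻¹.
Phase lag φ = arctan(Cω/λ) = arctan(122/24.6) = 1.37 rad.
Time lag = φ / ω = 1.37 / 1.99×10^-7 = 6.89×10^6 s = 79.7 days.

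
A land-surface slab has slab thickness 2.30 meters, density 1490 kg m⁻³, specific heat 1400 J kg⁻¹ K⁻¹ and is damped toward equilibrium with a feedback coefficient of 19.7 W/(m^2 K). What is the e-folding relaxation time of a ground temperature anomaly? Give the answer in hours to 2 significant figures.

Areal heat capacity C = ρ c_p D = 1490 × 1400 × 2.30 = 4.80×10^6 J/(m^2 K).
Relaxation time τ = C / λ = 4.80×10^6 / 19.7 = 2.44×10^5 s.
In hours: 2.44×10^5 s / (3600 s/hour) = 67.7 hours.

68 hours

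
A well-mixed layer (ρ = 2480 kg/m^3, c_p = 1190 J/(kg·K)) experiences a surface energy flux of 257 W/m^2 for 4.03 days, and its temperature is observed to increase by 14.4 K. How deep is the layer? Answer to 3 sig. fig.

2.11 m

Heat input Q = F Δt = 257 × 3.48×10^5 s = 8.95×10^7 J/m².
Required areal heat capacity C = Q / ΔT = 6.21×10^6 J/(m²·K).
Depth D = C / (ρ c_p) = 6.21×10^6 / (2480 × 1190) = 2.11 m.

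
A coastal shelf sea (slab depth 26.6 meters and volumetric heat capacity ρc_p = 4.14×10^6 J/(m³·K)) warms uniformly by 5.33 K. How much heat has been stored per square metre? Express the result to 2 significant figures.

Areal heat capacity C = ρc_p × D = 4.14×10^6 × 26.6 = 1.10×10^8 J/(m²·K).
ΔQ = C ΔT = 1.10×10^8 × 5.33 = 5.87×10^8 J/m².

5.9×10^8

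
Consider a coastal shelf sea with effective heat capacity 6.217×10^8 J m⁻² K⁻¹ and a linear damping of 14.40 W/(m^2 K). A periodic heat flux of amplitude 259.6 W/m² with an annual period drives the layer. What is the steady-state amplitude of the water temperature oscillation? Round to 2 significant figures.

Areal heat capacity C = 6.217×10^8 J m⁻² K⁻¹ (given).
Angular frequency ω = 2π / T = 2π / 3.15×10^7 s = 1.99×10^-7 s⁻¹.
√((Cω)² + λ²) = √((124)² + 14.40²) = 125 W/(m²·K).
Amplitude A = F₀ / √((Cω)²+λ²) = 259.6 / 125 = 2.08 K.

2.1 K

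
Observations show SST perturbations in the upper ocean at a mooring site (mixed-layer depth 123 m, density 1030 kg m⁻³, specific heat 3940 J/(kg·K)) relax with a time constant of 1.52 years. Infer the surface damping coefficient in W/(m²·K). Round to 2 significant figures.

10

Areal heat capacity C = ρ c_p D = 1030 × 3940 × 123 = 4.99×10^8 J/(m²·K).
τ = 1.52 years = 4.80×10^7 s.
λ = C / τ = 4.99×10^8 / 4.80×10^7 = 10.4 W/(m²·K).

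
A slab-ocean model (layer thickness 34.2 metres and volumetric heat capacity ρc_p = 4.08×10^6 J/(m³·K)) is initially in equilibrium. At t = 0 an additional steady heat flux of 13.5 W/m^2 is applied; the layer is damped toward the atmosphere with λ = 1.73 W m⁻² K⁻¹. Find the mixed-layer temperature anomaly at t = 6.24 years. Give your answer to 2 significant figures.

7.1 K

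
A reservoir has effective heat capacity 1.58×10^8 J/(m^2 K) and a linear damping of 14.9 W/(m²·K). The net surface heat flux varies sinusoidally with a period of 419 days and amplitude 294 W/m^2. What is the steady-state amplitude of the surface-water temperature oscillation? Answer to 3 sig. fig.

Areal heat capacity C = 1.58×10^8 J/(m^2 K) (given).
Angular frequency ω = 2π / T = 2π / 3.62×10^7 s = 1.74×10^-7 s⁻¹.
√((Cω)² + λ²) = √((27.4)² + 14.9²) = 31.2 W/(m²·K).
Amplitude A = F₀ / √((Cω)²+λ²) = 294 / 31.2 = 9.42 K.

9.42 K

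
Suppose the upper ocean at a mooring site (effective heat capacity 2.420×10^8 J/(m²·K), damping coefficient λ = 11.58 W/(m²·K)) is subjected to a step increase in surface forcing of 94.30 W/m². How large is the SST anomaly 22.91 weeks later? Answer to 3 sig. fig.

3.95 K

Areal heat capacity C = 2.420×10^8 J/(m²·K) (given).
τ = C / λ = 2.42×10^8 / 11.58 = 2.09×10^7 s.
Equilibrium anomaly ΔT_eq = F / λ = 94.30 / 11.58 = 8.14 K.
t = 22.91 weeks = 1.39×10^7 s, so t/τ = 0.663.
ΔT(t) = ΔT_eq (1 − e^(−t/τ)) = 8.14 × (1 − e^−0.663) = 3.95 K.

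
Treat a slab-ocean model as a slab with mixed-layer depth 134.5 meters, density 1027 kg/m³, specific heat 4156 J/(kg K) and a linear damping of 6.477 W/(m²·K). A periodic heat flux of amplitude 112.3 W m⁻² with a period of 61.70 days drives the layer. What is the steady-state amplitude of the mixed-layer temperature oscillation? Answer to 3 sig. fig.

Areal heat capacity C = ρ c_p D = 1027 × 4156 × 134.5 = 5.74×10^8 J m⁻² K⁻¹.
Angular frequency ω = 2π / T = 2π / 5.33×10^6 s = 1.18×10^-6 s⁻¹.
√((Cω)² + λ²) = √((677)² + 6.477²) = 677 W/(m²·K).
Amplitude A = F₀ / √((Cω)²+λ²) = 112.3 / 677 = 0.166 K.

0.166 K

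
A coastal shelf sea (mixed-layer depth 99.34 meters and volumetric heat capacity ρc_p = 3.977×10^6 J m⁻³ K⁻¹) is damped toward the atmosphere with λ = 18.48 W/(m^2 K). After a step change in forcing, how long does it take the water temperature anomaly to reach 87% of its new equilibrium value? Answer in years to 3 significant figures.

1.38 years

Areal heat capacity C = ρc_p × D = 3.977×10^6 × 99.34 = 3.95×10^8 J m⁻² K⁻¹.
τ = C / λ = 3.95×10^8 / 18.48 = 2.14×10^7 s.
Fraction reached: 1 − e^(−t/τ) = 0.87 ⇒ t = −τ ln(1 − 0.87) = τ × 2.04.
t = 4.36×10^7 s = 1.38 years.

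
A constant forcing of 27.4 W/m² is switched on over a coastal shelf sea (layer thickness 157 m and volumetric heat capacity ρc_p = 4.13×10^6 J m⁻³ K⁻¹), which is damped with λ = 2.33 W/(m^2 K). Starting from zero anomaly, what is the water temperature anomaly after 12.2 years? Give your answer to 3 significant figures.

8.81 K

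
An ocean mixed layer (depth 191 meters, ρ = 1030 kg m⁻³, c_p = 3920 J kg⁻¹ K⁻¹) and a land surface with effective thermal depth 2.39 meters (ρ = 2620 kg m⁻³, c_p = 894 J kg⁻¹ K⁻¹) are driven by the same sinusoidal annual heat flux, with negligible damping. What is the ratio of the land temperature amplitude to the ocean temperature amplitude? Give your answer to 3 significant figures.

C_ocean = 1030 × 3920 × 191 = 7.71×10^8 J/(m²·K).
C_land = 2620 × 894 × 2.39 = 5.60×10^6 J/(m²·K).
Undamped amplitude ∝ 1/C, so A_land/A_ocean = C_ocean/C_land = 138.

138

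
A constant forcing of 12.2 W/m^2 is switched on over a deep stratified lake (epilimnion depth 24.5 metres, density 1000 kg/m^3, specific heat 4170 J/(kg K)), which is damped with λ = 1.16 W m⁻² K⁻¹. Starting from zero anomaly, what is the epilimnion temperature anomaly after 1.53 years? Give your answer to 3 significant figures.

Areal heat capacity C = ρ c_p D = 1000 × 4170 × 24.5 = 1.02×10^8 J m⁻² K⁻¹.
τ = C / λ = 1.02×10^8 / 1.16 = 8.81×10^7 s.
Equilibrium anomaly ΔT_eq = F / λ = 12.2 / 1.16 = 10.5 K.
t = 1.53 years = 4.83×10^7 s, so t/τ = 0.548.
ΔT(t) = ΔT_eq (1 − e^(−t/τ)) = 10.5 × (1 − e^−0.548) = 4.44 K.

4.44 K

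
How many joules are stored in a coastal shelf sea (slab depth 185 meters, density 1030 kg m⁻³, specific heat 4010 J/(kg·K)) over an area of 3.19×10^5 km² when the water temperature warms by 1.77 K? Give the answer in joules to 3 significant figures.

4.31×10^20 J

Areal heat capacity C = ρ c_p D = 1030 × 4010 × 185 = 7.64×10^8 J/(m²·K).
Heat per unit area: q = C ΔT = 7.64×10^8 × 1.77 = 1.35×10^9 J/m².
Total heat: Q = q × A = 1.35×10^9 × (3.19×10^5 × 10⁶ m²) = 4.31×10^20 J.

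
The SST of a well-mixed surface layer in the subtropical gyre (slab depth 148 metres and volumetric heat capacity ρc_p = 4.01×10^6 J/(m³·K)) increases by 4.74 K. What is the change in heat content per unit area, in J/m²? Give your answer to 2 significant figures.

Areal heat capacity C = ρc_p × D = 4.01×10^6 × 148 = 5.93×10^8 J m⁻² K⁻¹.
ΔQ = C ΔT = 5.93×10^8 × 4.74 = 2.81×10^9 J/m².

2.8×10^9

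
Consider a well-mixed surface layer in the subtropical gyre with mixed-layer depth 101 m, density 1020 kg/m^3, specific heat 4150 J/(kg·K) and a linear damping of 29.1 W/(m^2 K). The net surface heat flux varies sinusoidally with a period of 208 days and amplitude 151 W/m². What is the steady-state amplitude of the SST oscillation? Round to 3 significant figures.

0.992 K

Areal heat capacity C = ρ c_p D = 1020 × 4150 × 101 = 4.28×10^8 J/(m^2 K).
Angular frequency ω = 2π / T = 2π / 1.80×10^7 s = 3.50×10^-7 s⁻¹.
√((Cω)² + λ²) = √((149)² + 29.1²) = 152 W/(m²·K).
Amplitude A = F₀ / √((Cω)²+λ²) = 151 / 152 = 0.992 K.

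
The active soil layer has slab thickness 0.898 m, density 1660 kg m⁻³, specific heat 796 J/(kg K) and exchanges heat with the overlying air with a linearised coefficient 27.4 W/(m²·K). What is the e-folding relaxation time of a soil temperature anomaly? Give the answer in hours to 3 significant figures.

Areal heat capacity C = ρ c_p D = 1660 × 796 × 0.898 = 1.19×10^6 J m⁻² K⁻¹.
Relaxation time τ = C / λ = 1.19×10^6 / 27.4 = 43300 s.
In hours: 43300 s / (3600 s/hour) = 12.0 hours.

12.0 hours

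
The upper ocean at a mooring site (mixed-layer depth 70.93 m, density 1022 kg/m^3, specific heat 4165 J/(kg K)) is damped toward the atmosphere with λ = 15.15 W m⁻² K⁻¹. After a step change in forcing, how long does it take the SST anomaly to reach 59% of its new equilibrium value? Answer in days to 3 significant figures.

206 days

Areal heat capacity C = ρ c_p D = 1022 × 4165 × 70.93 = 3.02×10^8 J/(m^2 K).
τ = C / λ = 3.02×10^8 / 15.15 = 1.99×10^7 s.
Fraction reached: 1 − e^(−t/τ) = 0.59 ⇒ t = −τ ln(1 − 0.59) = τ × 0.892.
t = 1.78×10^7 s = 206 days.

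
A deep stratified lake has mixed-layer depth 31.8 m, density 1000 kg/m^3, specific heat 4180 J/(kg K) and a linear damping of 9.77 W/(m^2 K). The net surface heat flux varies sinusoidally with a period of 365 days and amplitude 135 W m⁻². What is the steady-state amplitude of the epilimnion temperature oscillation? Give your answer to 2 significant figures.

4.8 K

Areal heat capacity C = ρ c_p D = 1000 × 4180 × 31.8 = 1.33×10^8 J/(m²·K).
Angular frequency ω = 2π / T = 2π / 3.15×10^7 s = 1.99×10^-7 s⁻¹.
√((Cω)² + λ²) = √((26.5)² + 9.77²) = 28.2 W/(m²·K).
Amplitude A = F₀ / √((Cω)²+λ²) = 135 / 28.2 = 4.78 K.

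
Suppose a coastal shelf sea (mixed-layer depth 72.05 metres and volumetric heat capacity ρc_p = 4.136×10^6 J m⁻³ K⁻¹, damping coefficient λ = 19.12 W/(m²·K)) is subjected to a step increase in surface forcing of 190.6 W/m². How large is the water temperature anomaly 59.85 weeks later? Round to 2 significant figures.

9.0 K

Areal heat capacity C = ρc_p × D = 4.136×10^6 × 72.05 = 2.98×10^8 J m⁻² K⁻¹.
τ = C / λ = 2.98×10^8 / 19.12 = 1.56×10^7 s.
Equilibrium anomaly ΔT_eq = F / λ = 190.6 / 19.12 = 9.97 K.
t = 59.85 weeks = 3.62×10^7 s, so t/τ = 2.32.
ΔT(t) = ΔT_eq (1 − e^(−t/τ)) = 9.97 × (1 − e^−2.32) = 8.99 K.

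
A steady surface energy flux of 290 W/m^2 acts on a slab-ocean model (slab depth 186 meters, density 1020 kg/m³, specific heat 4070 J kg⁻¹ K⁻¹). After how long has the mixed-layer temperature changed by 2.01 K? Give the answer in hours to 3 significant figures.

1490 hours

Areal heat capacity C = ρ c_p D = 1020 × 4070 × 186 = 7.72×10^8 J m⁻² K⁻¹.
Time required: Δt = C ΔT / F = 7.72×10^8 × 2.01 / 290 = 5.35×10^6 s.
In hours: 5.35×10^6 s / (3600 s/hour) = 1490 hours.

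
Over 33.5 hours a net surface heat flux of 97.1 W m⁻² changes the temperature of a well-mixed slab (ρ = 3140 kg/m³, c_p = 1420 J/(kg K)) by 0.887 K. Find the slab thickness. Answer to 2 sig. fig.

3.0 m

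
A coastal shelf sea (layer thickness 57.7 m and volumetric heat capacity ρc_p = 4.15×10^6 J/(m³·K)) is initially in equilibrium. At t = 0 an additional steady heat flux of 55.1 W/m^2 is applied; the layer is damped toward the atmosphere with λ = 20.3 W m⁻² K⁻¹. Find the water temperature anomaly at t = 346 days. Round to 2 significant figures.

Areal heat capacity C = ρc_p × D = 4.15×10^6 × 57.7 = 2.39×10^8 J/(m^2 K).
τ = C / λ = 2.39×10^8 / 20.3 = 1.18×10^7 s.
Equilibrium anomaly ΔT_eq = F / λ = 55.1 / 20.3 = 2.71 K.
t = 346 days = 2.99×10^7 s, so t/τ = 2.53.
ΔT(t) = ΔT_eq (1 − e^(−t/τ)) = 2.71 × (1 − e^−2.53) = 2.50 K.

2.5 K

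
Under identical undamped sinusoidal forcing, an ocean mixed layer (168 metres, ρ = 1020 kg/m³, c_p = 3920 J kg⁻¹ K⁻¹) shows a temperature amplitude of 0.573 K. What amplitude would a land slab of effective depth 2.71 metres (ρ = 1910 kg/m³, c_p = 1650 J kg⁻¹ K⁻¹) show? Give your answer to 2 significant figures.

C_ocean = 6.72×10^8 J/(m²·K); C_land = 8.54×10^6 J/(m²·K).
A ∝ 1/C ⇒ A_land = A_ocean × C_ocean/C_land = 0.573 × 78.7 = 45.1 K.

45 K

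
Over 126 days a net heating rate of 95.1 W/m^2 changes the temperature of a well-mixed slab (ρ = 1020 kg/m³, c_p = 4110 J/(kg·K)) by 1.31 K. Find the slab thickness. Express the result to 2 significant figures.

190 m

Heat input Q = F Δt = 95.1 × 1.09×10^7 s = 1.04×10^9 J/m².
Required areal heat capacity C = Q / ΔT = 7.90×10^8 J/(m²·K).
Depth D = C / (ρ c_p) = 7.90×10^8 / (1020 × 4110) = 189 m.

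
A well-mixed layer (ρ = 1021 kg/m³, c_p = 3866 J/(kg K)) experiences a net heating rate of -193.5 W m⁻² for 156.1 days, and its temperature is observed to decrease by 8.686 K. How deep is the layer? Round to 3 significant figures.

76.1 m

Heat input Q = F Δt = -193.5 × 1.35×10^7 s = -2.61×10^9 J/m².
Required areal heat capacity C = Q / ΔT = 3.00×10^8 J/(m²·K).
Depth D = C / (ρ c_p) = 3.00×10^8 / (1021 × 3866) = 76.1 m.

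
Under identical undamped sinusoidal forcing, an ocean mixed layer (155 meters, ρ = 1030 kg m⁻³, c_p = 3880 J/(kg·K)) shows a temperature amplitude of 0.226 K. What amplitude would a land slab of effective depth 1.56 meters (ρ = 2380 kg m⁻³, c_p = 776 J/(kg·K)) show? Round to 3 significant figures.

C_ocean = 6.19×10^8 J/(m²·K); C_land = 2.88×10^6 J/(m²·K).
A ∝ 1/C ⇒ A_land = A_ocean × C_ocean/C_land = 0.226 × 215 = 48.6 K.

48.6 K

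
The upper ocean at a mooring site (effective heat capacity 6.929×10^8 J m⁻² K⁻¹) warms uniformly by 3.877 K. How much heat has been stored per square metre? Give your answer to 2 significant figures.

Areal heat capacity C = 6.929×10^8 J m⁻² K⁻¹ (given).
ΔQ = C ΔT = 6.93×10^8 × 3.877 = 2.69×10^9 J/m².

2.7×10^9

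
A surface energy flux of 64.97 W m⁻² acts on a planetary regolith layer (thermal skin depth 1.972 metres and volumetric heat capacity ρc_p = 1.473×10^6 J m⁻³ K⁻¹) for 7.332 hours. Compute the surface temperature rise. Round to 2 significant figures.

Areal heat capacity C = ρc_p × D = 1.473×10^6 × 1.972 = 2.90×10^6 J m⁻² K⁻¹.
Net heat input Q = F Δt = 64.97 × (7.332 hours × 3600 s/hour) = 1.71×10^6 J/m².
ΔT = Q / C = 1.71×10^6 / 2.90×10^6 = 0.590 K.

0.59 K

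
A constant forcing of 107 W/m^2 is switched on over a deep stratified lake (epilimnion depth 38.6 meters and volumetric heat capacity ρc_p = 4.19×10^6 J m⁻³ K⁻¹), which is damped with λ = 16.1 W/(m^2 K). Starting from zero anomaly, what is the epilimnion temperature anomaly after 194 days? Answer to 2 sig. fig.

5.4 K

Areal heat capacity C = ρc_p × D = 4.19×10^6 × 38.6 = 1.62×10^8 J m⁻² K⁻¹.
τ = C / λ = 1.62×10^8 / 16.1 = 1.00×10^7 s.
Equilibrium anomaly ΔT_eq = F / λ = 107 / 16.1 = 6.65 K.
t = 194 days = 1.68×10^7 s, so t/τ = 1.67.
ΔT(t) = ΔT_eq (1 − e^(−t/τ)) = 6.65 × (1 − e^−1.67) = 5.39 K.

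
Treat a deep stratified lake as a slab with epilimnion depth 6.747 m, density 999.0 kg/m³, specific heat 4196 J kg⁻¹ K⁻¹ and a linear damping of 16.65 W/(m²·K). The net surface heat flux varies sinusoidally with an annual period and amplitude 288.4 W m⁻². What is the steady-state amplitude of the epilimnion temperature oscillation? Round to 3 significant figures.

16.4 K

Areal heat capacity C = ρ c_p D = 999.0 × 4196 × 6.747 = 2.83×10^7 J m⁻² K⁻¹.
Angular frequency ω = 2π / T = 2π / 3.15×10^7 s = 1.99×10^-7 s⁻¹.
√((Cω)² + λ²) = √((5.63)² + 16.65²) = 17.6 W/(m²·K).
Amplitude A = F₀ / √((Cω)²+λ²) = 288.4 / 17.6 = 16.4 K.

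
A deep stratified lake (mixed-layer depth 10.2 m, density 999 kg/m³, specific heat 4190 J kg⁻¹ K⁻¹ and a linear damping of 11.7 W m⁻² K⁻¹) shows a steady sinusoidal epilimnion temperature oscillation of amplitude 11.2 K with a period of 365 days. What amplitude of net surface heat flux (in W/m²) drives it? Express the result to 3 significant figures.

162

Areal heat capacity C = ρ c_p D = 999 × 4190 × 10.2 = 4.27×10^7 J/(m²·K).
ω = 2π / 3.15×10^7 s = 1.99×10^-7 s⁻¹.
√((Cω)² + λ²) = √((8.51)² + 11.7²) = 14.5 W/(m²·K).
F₀ = A × √((Cω)²+λ²) = 11.2 × 14.5 = 162 W/m².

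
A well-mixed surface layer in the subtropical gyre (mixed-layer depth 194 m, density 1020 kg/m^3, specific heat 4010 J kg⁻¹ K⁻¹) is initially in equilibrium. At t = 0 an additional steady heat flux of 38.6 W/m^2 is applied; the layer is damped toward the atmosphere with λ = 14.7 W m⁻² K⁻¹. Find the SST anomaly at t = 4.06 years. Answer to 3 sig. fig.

2.38 K

Areal heat capacity C = ρ c_p D = 1020 × 4010 × 194 = 7.93×10^8 J m⁻² K⁻¹.
τ = C / λ = 7.93×10^8 / 14.7 = 5.40×10^7 s.
Equilibrium anomaly ΔT_eq = F / λ = 38.6 / 14.7 = 2.63 K.
t = 4.06 years = 1.28×10^8 s, so t/τ = 2.37.
ΔT(t) = ΔT_eq (1 − e^(−t/τ)) = 2.63 × (1 − e^−2.37) = 2.38 K.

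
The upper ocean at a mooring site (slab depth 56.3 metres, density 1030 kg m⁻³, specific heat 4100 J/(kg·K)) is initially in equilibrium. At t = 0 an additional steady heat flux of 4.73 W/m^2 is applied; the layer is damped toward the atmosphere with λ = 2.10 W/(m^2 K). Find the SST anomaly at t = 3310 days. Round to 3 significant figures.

2.07 K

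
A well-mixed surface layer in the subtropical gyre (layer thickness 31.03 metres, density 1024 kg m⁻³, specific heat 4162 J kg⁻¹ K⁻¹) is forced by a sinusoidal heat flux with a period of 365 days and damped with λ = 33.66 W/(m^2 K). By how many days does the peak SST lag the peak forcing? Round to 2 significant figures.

39 days

Areal heat capacity C = ρ c_p D = 1024 × 4162 × 31.03 = 1.32×10^8 J m⁻² K⁻¹.
ω = 2π / 3.15×10^7 s = 1.99×10^-7 s⁻¹.
Phase lag φ = arctan(Cω/λ) = arctan(26.3/33.66) = 0.664 rad.
Time lag = φ / ω = 0.664 / 1.99×10^-7 = 3.33×10^6 s = 38.6 days.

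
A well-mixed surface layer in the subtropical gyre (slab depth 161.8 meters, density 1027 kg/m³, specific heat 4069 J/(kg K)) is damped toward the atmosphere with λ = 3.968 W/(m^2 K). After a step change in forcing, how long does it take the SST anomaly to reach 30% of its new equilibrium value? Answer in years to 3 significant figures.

1.93 years

Areal heat capacity C = ρ c_p D = 1027 × 4069 × 161.8 = 6.76×10^8 J m⁻² K⁻¹.
τ = C / λ = 6.76×10^8 / 3.968 = 1.70×10^8 s.
Fraction reached: 1 − e^(−t/τ) = 0.30 ⇒ t = −τ ln(1 − 0.30) = τ × 0.357.
t = 6.08×10^7 s = 1.93 years.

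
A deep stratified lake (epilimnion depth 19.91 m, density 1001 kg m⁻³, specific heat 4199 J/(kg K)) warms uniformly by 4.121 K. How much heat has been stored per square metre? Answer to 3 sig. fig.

Areal heat capacity C = ρ c_p D = 1001 × 4199 × 19.91 = 8.37×10^7 J/(m²·K).
ΔQ = C ΔT = 8.37×10^7 × 4.121 = 3.45×10^8 J/m².

3.45×10^8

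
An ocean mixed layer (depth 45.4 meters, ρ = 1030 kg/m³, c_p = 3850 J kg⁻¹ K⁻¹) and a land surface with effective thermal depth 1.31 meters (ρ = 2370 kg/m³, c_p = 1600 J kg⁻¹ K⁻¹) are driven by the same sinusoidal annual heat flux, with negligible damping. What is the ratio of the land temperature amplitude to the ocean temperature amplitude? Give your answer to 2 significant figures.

36

C_ocean = 1030 × 3850 × 45.4 = 1.80×10^8 J/(m²·K).
C_land = 2370 × 1600 × 1.31 = 4.97×10^6 J/(m²·K).
Undamped amplitude ∝ 1/C, so A_land/A_ocean = C_ocean/C_land = 36.2.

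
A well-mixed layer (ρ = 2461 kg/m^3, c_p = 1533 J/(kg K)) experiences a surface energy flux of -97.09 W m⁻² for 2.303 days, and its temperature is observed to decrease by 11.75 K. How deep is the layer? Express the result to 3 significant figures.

0.436 m

Heat input Q = F Δt = -97.09 × 1.99×10^5 s = -1.93×10^7 J/m².
Required areal heat capacity C = Q / ΔT = 1.64×10^6 J/(m²·K).
Depth D = C / (ρ c_p) = 1.64×10^6 / (2461 × 1533) = 0.436 m.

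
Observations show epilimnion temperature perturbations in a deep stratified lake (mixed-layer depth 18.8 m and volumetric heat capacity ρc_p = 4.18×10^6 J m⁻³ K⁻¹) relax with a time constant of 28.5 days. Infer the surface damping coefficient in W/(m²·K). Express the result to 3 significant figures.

Areal heat capacity C = ρc_p × D = 4.18×10^6 × 18.8 = 7.86×10^7 J m⁻² K⁻¹.
τ = 28.5 days = 2.46×10^6 s.
λ = C / τ = 7.86×10^7 / 2.46×10^6 = 31.9 W/(m²·K).

31.9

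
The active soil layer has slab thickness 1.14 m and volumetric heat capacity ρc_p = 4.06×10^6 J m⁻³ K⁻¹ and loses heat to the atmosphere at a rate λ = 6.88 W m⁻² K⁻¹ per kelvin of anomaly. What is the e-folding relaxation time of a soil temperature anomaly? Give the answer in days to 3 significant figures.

Areal heat capacity C = ρc_p × D = 4.06×10^6 × 1.14 = 4.63×10^6 J/(m^2 K).
Relaxation time τ = C / λ = 4.63×10^6 / 6.88 = 6.73×10^5 s.
In days: 6.73×10^5 s / (86400 s/day) = 7.79 days.

7.79 days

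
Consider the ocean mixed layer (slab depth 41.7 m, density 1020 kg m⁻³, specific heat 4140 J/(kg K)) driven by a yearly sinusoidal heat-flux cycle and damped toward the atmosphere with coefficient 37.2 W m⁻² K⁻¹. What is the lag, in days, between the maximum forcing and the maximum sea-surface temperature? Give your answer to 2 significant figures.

44 days

Areal heat capacity C = ρ c_p D = 1020 × 4140 × 41.7 = 1.76×10^8 J/(m²·K).
ω = 2π / 3.15×10^7 s = 1.99×10^-7 s⁻¹.
Phase lag φ = arctan(Cω/λ) = arctan(35.1/37.2) = 0.756 rad.
Time lag = φ / ω = 0.756 / 1.99×10^-7 = 3.80×10^6 s = 43.9 days.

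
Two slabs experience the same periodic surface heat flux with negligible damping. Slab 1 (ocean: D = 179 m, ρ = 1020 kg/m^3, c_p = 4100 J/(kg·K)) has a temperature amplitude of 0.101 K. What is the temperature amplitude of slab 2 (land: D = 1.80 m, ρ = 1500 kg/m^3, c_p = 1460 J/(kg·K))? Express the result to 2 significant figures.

19 K

C_ocean = 7.49×10^8 J/(m²·K); C_land = 3.94×10^6 J/(m²·K).
A ∝ 1/C ⇒ A_land = A_ocean × C_ocean/C_land = 0.101 × 190 = 19.2 K.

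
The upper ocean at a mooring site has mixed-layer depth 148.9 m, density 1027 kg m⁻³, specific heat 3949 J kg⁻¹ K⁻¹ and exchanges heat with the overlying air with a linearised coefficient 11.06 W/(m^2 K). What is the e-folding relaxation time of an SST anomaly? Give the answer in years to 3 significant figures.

1.73 years

Areal heat capacity C = ρ c_p D = 1027 × 3949 × 148.9 = 6.04×10^8 J m⁻² K⁻¹.
Relaxation time τ = C / λ = 6.04×10^8 / 11.06 = 5.46×10^7 s.
In years: 5.46×10^7 s / (3.156×10^7 s/year) = 1.73 years.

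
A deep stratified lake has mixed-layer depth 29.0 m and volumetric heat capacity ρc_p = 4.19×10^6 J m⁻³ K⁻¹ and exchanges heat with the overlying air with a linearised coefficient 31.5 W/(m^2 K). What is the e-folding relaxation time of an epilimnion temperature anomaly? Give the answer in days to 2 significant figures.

Areal heat capacity C = ρc_p × D = 4.19×10^6 × 29.0 = 1.22×10^8 J/(m²·K).
Relaxation time τ = C / λ = 1.22×10^8 / 31.5 = 3.86×10^6 s.
In days: 3.86×10^6 s / (86400 s/day) = 44.6 days.

45 days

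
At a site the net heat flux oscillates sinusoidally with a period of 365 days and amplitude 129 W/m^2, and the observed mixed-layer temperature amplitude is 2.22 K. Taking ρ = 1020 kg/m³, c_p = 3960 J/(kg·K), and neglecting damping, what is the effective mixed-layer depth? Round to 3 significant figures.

ω = 2π / 3.15×10^7 s = 1.99×10^-7 s⁻¹.
Required C = F₀ / (A ω) = 129 / (2.22 × 1.99×10^-7) = 2.92×10^8 J/(m²·K).
D = C / (ρ c_p) = 2.92×10^8 / (1020 × 3960) = 72.2 m.

72.2 m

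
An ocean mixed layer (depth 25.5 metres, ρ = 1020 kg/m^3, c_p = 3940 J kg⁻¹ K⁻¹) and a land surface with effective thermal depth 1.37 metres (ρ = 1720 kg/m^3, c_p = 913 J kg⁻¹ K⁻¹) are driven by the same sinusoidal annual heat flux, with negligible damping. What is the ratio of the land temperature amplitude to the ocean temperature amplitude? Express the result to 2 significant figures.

48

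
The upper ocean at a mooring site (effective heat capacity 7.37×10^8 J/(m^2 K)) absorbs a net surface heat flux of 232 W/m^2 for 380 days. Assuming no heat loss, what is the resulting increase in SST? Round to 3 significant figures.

10.3 K

Areal heat capacity C = 7.37×10^8 J/(m^2 K) (given).
Net heat input Q = F Δt = 232 × (380 days × 86400 s/day) = 7.62×10^9 J/m².
ΔT = Q / C = 7.62×10^9 / 7.37×10^8 = 10.3 K.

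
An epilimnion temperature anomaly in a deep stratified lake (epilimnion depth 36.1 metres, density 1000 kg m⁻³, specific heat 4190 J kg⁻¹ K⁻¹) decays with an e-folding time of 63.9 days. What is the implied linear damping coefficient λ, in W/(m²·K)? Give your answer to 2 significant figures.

Areal heat capacity C = ρ c_p D = 1000 × 4190 × 36.1 = 1.51×10^8 J/(m²·K).
τ = 63.9 days = 5.52×10^6 s.
λ = C / τ = 1.51×10^8 / 5.52×10^6 = 27.4 W/(m²·K).

27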